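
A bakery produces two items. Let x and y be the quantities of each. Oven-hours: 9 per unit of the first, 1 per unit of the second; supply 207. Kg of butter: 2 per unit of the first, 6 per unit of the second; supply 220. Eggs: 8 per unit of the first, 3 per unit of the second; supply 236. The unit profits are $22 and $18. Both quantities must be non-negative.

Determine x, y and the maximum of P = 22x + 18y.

x = 18, y = 92/3, maximum P = 948

Corner points and P = 22x + 18y:
  (0, 0) → P = 0
  (0, 110/3) → P = 660
  (23, 0) → P = 506
  (385/19, 468/19) → P = 16894/19
  (18, 92/3) → P = 948

The binding constraints are 2x + 6y = 220 and 8x + 3y = 236.
Solving simultaneously gives x = 18, y = 92/3.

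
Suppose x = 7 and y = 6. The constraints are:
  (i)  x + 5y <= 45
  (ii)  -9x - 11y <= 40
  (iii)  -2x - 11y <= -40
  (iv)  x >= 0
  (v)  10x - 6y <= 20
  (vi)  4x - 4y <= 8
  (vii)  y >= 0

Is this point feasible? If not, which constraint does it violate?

Constraint (v): 10x - 6y = 34, which is not ≤ 20. All other constraints are satisfied.

not feasible — violates (v)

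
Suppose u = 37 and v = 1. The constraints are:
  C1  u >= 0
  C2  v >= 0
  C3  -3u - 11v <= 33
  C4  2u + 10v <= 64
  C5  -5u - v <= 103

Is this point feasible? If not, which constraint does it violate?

Constraint C4: 2u + 10v = 84, which is not ≤ 64. All other constraints are satisfied.

not feasible — violates C4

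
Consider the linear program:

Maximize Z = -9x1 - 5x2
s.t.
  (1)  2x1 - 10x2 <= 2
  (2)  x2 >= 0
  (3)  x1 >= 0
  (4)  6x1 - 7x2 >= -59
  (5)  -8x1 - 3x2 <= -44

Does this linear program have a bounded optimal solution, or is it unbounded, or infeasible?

Corner points and Z = -9x1 - 5x2:
  (223/43, 36/43) → Z = -2187/43
  (131/74, 368/37) → Z = -4859/74
The feasible region has finitely many vertices and no improving ray; the maximum is -2187/43 at (223/43, 36/43).

bounded optimum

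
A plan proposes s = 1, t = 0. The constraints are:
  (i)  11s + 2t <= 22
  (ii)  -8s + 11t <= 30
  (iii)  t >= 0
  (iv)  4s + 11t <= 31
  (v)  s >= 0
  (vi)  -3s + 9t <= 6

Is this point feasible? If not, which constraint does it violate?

feasible

(i): 11 ≤ 22 ✓
(ii): -8 ≤ 30 ✓
(iii): 0 ≥ 0 ✓
(iv): 4 ≤ 31 ✓
(v): 1 ≥ 0 ✓
(vi): -3 ≤ 6 ✓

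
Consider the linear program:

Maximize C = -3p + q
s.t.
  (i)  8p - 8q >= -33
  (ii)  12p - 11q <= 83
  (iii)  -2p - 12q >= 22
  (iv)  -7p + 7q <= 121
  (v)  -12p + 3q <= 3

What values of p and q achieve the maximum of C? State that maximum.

Corner points and C = -3p + q:
  (377/83, -215/83) → C = -1346/83
  (-47/16, -43/4) → C = -31/16
  (-17/25, -43/25) → C = 8/25

p = -17/25, q = -43/25, maximum C = 8/25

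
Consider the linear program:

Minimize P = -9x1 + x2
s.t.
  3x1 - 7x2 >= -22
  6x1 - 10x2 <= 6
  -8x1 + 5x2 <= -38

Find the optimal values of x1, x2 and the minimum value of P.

Extreme points and P = -9x1 + x2:
  (131/6, 25/2) → P = -184
  (376/41, 290/41) → P = -3094/41
  (7, 18/5) → P = -297/5

x1 = 131/6, x2 = 25/2, minimum P = -184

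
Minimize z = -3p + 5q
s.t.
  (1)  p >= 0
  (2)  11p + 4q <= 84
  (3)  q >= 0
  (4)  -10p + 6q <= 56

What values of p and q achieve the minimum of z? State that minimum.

p = 84/11, q = 0, minimum z = -252/11

Extreme points and z = -3p + 5q:
  (0, 0) → z = 0
  (0, 28/3) → z = 140/3
  (84/11, 0) → z = -252/11
  (140/53, 728/53) → z = 3220/53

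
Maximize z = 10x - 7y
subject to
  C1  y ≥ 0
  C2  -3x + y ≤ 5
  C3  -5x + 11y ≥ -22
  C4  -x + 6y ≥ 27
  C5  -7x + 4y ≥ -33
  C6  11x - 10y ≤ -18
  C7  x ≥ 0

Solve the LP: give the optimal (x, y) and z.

x = 201/13, y = 489/26, maximum z = 597/26

Feasible corners and z = 10x - 7y:
  (0, 5) → z = -35
  (81/28, 279/56) → z = -333/56
  (0, 9/2) → z = -63/2
  (201/13, 489/26) → z = 597/26
The feasible region is unbounded (it extends along (1, 3), (4, 7)), but z strictly decreases along every unbounded feasible direction, so there is no improving ray and the maximum is attained at a vertex.

At the optimal vertex, -7x + 4y = -33 and 11x - 10y = -18.
Solving simultaneously gives x = 201/13, y = 489/26.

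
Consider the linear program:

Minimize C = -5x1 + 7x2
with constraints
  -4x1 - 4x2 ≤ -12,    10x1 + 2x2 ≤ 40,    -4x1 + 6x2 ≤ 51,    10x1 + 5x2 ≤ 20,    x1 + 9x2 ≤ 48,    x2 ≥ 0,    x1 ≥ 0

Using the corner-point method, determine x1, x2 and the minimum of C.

Feasible corners and C = -5x1 + 7x2:
  (1, 2) → C = 9
  (0, 3) → C = 21
  (0, 4) → C = 28

The optimum lies where -4x1 - 4x2 = -12 and 10x1 + 5x2 = 20.
Solving simultaneously gives x1 = 1, x2 = 2.

x1 = 1, x2 = 2, minimum C = 9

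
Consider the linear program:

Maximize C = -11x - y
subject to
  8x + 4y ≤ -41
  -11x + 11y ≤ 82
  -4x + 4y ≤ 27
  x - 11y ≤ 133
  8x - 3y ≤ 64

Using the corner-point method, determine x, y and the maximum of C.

x = -829/40, y = -559/40, maximum C = 4839/20

Extreme points and C = -11x - y:
  (-17/3, 13/12) → C = 245/4
  (81/92, -1105/92) → C = 107/46
  (-829/40, -559/40) → C = 4839/20

At the optimal vertex, -4x + 4y = 27 and x - 11y = 133.
Solving simultaneously gives x = -829/40, y = -559/40.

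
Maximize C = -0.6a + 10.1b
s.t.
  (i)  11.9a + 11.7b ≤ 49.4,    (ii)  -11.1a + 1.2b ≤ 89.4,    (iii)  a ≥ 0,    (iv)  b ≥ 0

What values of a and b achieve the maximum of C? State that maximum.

Corner points and C = -0.6a + 10.1b:
  (0, 38/9) → C = 1919/45
  (494/119, 0) → C = -1482/595
  (0, 0) → C = 0

a = 0, b = 38/9, maximum C = 1919/45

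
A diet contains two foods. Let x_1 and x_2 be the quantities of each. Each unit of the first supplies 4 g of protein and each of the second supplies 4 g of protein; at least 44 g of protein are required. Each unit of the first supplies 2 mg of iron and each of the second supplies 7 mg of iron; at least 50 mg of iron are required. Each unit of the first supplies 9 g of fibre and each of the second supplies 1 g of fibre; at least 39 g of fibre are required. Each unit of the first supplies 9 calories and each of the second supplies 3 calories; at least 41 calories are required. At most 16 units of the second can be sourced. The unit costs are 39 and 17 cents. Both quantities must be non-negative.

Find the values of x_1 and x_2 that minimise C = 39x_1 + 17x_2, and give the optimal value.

Vertices and C = 39x_1 + 17x_2:
  (25, 0) → C = 975
  (27/5, 28/5) → C = 1529/5
  (7/2, 15/2) → C = 264
  (23/9, 16) → C = 1115/3
The feasible region is unbounded (it extends along (1, 0)), but C strictly increases along every unbounded feasible direction, so there is no improving ray and the minimum is attained at a vertex.

The optimum lies where 4x_1 + 4x_2 = 44 and 9x_1 + x_2 = 39.
Solving simultaneously gives x_1 = 7/2, x_2 = 15/2.

x_1 = 7/2, x_2 = 15/2, minimum C = 264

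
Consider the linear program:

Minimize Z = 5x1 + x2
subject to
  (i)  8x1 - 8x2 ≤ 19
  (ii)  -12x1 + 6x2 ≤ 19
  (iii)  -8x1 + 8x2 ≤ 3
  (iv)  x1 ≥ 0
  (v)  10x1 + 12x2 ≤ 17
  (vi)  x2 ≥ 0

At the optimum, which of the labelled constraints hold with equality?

Extreme points and Z = 5x1 + x2:
  (0, 3/8) → Z = 3/8
  (25/44, 83/88) → Z = 333/88
  (0, 0) → Z = 0
  (17/10, 0) → Z = 17/2

The minimum is at (0, 0). Substituting into each constraint, equality holds for (iv) and (vi); the remaining constraints have slack.

(iv) and (vi)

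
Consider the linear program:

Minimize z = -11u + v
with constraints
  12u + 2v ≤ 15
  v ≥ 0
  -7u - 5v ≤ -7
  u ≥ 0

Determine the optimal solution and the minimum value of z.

u = 5/4, v = 0, minimum z = -55/4

Extreme points and z = -11u + v:
  (5/4, 0) → z = -55/4
  (0, 15/2) → z = 15/2
  (1, 0) → z = -11
  (0, 7/5) → z = 7/5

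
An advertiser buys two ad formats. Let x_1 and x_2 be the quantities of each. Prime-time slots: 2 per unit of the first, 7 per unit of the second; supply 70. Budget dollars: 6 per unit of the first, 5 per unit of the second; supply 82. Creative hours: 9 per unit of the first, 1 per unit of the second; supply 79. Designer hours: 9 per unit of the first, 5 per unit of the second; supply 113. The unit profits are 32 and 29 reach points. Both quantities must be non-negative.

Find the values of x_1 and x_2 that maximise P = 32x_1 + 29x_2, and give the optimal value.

x_1 = 7, x_2 = 8, maximum P = 456

Feasible corners and P = 32x_1 + 29x_2:
  (0, 0) → P = 0
  (0, 10) → P = 290
  (79/9, 0) → P = 2528/9
  (7, 8) → P = 456
  (313/39, 88/13) → P = 17672/39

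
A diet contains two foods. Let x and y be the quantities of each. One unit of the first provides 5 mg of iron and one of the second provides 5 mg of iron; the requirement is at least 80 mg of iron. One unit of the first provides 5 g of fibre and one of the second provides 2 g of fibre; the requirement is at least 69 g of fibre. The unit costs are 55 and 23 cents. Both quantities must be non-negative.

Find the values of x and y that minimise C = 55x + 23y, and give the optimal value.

Extreme points and C = 55x + 23y:
  (0, 69/2) → C = 1587/2
  (16, 0) → C = 880
  (37/3, 11/3) → C = 2288/3
The feasible region is unbounded (it extends along (0, 1), (1, 0)), but C strictly increases along every unbounded feasible direction, so there is no improving ray and the minimum is attained at a vertex.

x = 37/3, y = 11/3, minimum C = 2288/3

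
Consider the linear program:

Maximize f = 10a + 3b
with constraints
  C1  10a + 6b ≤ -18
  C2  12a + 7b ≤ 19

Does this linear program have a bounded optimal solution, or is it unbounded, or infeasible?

unbounded

From the feasible point (120, -203), moving in the direction (7, -12) keeps every constraint satisfied while f increases without bound.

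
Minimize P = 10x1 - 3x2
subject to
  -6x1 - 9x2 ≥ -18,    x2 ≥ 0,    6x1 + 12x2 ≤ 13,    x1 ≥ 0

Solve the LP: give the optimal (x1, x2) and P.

Corner points and P = 10x1 - 3x2:
  (13/6, 0) → P = 65/3
  (0, 0) → P = 0
  (0, 13/12) → P = -13/4

x1 = 0, x2 = 13/12, minimum P = -13/4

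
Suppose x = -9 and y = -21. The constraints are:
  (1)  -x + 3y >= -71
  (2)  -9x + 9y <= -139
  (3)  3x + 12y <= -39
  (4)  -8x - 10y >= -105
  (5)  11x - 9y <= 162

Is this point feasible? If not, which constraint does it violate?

Constraint (2): -9x + 9y = -108, which is not ≤ -139. All other constraints are satisfied.

not feasible — violates (2)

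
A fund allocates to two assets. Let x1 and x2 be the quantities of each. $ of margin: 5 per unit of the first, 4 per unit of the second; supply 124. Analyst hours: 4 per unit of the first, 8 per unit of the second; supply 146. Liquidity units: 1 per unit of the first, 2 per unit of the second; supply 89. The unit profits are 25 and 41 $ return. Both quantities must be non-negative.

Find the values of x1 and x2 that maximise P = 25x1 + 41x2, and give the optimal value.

x1 = 17, x2 = 39/4, maximum P = 3299/4

Corner points and P = 25x1 + 41x2:
  (0, 0) → P = 0
  (0, 73/4) → P = 2993/4
  (124/5, 0) → P = 620
  (17, 39/4) → P = 3299/4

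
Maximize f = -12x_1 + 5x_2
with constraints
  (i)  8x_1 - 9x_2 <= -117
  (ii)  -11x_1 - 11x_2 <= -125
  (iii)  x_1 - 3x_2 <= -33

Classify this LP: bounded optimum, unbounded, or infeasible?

unbounded

From the feasible point (-162/187, 2287/187), moving in the direction (-11, 11) keeps every constraint satisfied while f increases without bound.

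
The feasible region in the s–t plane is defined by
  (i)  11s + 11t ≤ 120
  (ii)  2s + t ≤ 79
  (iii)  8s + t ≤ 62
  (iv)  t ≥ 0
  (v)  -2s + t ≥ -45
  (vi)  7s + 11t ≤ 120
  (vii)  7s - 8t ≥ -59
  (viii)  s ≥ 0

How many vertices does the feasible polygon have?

5

Pairwise boundary intersections that survive every other constraint:
  (562/77, 278/77)
  (311/165, 1489/165)
  (31/4, 0)
  (0, 0)
  (0, 59/8)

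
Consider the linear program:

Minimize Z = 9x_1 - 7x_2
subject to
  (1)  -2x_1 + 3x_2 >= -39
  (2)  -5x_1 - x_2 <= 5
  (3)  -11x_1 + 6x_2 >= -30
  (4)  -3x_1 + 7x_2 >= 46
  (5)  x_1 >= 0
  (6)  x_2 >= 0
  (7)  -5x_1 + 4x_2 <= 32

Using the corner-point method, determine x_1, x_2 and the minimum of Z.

x_1 = 0, x_2 = 8, minimum Z = -56

At the optimal vertex, x_1 = 0 and -5x_1 + 4x_2 = 32.
Solving simultaneously gives x_1 = 0, x_2 = 8.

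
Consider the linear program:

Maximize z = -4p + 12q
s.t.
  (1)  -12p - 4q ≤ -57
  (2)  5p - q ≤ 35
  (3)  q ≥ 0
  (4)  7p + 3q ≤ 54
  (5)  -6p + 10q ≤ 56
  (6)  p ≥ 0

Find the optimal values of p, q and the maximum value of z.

p = 93/22, q = 179/22, maximum z = 888/11

Extreme points and z = -4p + 12q:
  (19/4, 0) → z = -19
  (173/72, 169/24) → z = 674/9
  (7, 0) → z = -28
  (159/22, 25/22) → z = -168/11
  (93/22, 179/22) → z = 888/11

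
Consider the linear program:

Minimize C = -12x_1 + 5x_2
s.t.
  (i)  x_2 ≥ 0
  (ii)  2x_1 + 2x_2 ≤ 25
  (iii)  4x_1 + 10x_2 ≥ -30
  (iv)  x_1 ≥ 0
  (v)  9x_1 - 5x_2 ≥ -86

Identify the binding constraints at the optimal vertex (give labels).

Feasible corners and C = -12x_1 + 5x_2:
  (25/2, 0) → C = -150
  (0, 0) → C = 0
  (0, 25/2) → C = 125/2

The minimum is at (25/2, 0). Substituting into each constraint, equality holds for (i) and (ii); the remaining constraints have slack.

(i) and (ii)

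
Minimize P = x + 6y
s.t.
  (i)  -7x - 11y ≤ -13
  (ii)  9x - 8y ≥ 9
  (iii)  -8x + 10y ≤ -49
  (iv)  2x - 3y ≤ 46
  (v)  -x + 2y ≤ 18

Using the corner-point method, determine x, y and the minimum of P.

x = 545/43, y = -296/43, minimum P = -1231/43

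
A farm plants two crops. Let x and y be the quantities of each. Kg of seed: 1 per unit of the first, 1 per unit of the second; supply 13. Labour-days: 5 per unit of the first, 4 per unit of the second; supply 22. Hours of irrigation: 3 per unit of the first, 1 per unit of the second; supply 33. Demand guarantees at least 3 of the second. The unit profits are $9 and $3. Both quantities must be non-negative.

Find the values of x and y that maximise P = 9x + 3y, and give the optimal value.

x = 2, y = 3, maximum P = 27

Extreme points and P = 9x + 3y:
  (0, 11/2) → P = 33/2
  (0, 3) → P = 9
  (2, 3) → P = 27

The optimum lies where 5x + 4y = 22 and y = 3.
Solving simultaneously gives x = 2, y = 3.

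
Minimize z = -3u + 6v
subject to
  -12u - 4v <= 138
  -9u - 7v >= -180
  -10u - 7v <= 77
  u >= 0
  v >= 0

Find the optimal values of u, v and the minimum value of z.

u = 20, v = 0, minimum z = -60

Feasible corners and z = -3u + 6v:
  (0, 180/7) → z = 1080/7
  (20, 0) → z = -60
  (0, 0) → z = 0

The optimum lies where -9u - 7v = -180 and v = 0.
Solving simultaneously gives u = 20, v = 0.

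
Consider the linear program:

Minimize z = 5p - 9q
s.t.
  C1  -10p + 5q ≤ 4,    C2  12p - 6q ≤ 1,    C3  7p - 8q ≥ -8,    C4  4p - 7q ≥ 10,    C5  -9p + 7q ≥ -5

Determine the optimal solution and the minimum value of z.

p = -1, q = -2, minimum z = 13

Vertices and z = 5p - 9q:
  (-39/25, -58/25) → z = 327/25
  (-53/25, -86/25) → z = 509/25
  (-1, -2) → z = 13

At the optimal vertex, 4p - 7q = 10 and -9p + 7q = -5.
Solving simultaneously gives p = -1, q = -2.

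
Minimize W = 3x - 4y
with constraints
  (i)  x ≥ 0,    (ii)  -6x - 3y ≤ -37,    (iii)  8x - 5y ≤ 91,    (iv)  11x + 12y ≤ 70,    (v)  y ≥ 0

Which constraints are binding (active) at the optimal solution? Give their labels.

(ii) and (iv)

Vertices and W = 3x - 4y:
  (6, 1/3) → W = 50/3
  (37/6, 0) → W = 37/2
  (70/11, 0) → W = 210/11

The minimum is at (6, 1/3). Substituting into each constraint, equality holds for (ii) and (iv); the remaining constraints have slack.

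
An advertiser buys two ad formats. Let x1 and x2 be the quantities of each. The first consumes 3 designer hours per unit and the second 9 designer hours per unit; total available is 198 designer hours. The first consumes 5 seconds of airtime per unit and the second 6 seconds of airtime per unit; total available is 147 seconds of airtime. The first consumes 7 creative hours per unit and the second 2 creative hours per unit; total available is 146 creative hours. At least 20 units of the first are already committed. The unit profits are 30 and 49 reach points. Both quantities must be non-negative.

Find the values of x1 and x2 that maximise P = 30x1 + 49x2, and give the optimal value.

x1 = 20, x2 = 3, maximum P = 747

At the optimal vertex, 7x1 + 2x2 = 146 and x1 = 20.
Solving simultaneously gives x1 = 20, x2 = 3.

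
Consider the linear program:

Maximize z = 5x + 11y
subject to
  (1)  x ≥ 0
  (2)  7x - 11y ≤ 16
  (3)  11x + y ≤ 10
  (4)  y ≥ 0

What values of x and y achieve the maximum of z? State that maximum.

Vertices and z = 5x + 11y:
  (0, 10) → z = 110
  (0, 0) → z = 0
  (10/11, 0) → z = 50/11

x = 0, y = 10, maximum z = 110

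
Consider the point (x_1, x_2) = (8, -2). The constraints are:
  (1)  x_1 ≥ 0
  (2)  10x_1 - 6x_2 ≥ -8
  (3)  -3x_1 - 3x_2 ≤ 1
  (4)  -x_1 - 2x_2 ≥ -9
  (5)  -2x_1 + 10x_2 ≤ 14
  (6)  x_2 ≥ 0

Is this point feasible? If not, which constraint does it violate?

Constraint (6): x_2 = -2, which is not ≥ 0. All other constraints are satisfied.

not feasible — violates (6)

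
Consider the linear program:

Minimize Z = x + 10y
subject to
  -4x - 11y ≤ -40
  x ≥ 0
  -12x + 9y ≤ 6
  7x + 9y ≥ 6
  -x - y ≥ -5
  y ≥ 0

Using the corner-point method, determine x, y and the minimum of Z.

Vertices and Z = x + 10y:
  (7/4, 3) → Z = 127/4
  (15/7, 20/7) → Z = 215/7
  (13/7, 22/7) → Z = 233/7

The binding constraints are -4x - 11y = -40 and -x - y = -5.
Solving simultaneously gives x = 15/7, y = 20/7.

x = 15/7, y = 20/7, minimum Z = 215/7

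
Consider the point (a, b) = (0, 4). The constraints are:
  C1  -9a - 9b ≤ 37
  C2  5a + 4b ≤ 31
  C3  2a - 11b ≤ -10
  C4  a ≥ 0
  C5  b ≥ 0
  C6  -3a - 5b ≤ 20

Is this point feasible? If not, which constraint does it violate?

C1: -36 ≤ 37 ✓
C2: 16 ≤ 31 ✓
C3: -44 ≤ -10 ✓
C4: 0 ≥ 0 ✓
C5: 4 ≥ 0 ✓
C6: -20 ≤ 20 ✓

feasible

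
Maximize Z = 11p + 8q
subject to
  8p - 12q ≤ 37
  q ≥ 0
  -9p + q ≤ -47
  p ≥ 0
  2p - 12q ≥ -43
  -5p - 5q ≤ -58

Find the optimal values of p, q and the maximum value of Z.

Vertices and Z = 11p + 8q:
  (40/3, 209/36) → Z = 1738/9
  (881/100, 279/100) → Z = 11923/100
  (481/70, 331/70) → Z = 7939/70

The binding constraints are 8p - 12q = 37 and 2p - 12q = -43.
Solving simultaneously gives p = 40/3, q = 209/36.

p = 40/3, q = 209/36, maximum Z = 1738/9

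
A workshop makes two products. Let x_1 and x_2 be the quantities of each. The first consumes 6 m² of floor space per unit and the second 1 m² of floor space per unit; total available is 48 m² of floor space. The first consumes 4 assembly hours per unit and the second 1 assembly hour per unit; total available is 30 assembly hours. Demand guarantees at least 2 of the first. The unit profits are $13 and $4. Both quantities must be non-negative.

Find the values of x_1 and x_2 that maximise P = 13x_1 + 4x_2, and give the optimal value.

Vertices and P = 13x_1 + 4x_2:
  (15/2, 0) → P = 195/2
  (2, 0) → P = 26
  (2, 22) → P = 114

At the optimal vertex, 4x_1 + x_2 = 30 and x_1 = 2.
Solving simultaneously gives x_1 = 2, x_2 = 22.

x_1 = 2, x_2 = 22, maximum P = 114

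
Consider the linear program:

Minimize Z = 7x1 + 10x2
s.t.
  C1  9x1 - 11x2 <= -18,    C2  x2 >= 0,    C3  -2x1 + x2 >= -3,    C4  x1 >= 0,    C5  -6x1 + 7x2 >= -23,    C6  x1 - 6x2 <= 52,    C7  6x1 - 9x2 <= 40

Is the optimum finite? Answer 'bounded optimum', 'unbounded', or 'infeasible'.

bounded optimum

Corner points and Z = 7x1 + 10x2:
  (51/13, 63/13) → Z = 987/13
  (0, 18/11) → Z = 180/11
The feasible region has finitely many vertices and no improving ray; the minimum is 180/11 at (0, 18/11).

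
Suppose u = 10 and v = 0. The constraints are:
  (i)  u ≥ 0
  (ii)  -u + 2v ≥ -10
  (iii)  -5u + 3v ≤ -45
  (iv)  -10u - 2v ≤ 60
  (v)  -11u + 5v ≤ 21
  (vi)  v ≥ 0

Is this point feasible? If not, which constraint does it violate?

(i): 10 ≥ 0 ✓
(ii): -10 ≥ -10 ✓
(iii): -50 ≤ -45 ✓
(iv): -100 ≤ 60 ✓
(v): -110 ≤ 21 ✓
(vi): 0 ≥ 0 ✓

feasible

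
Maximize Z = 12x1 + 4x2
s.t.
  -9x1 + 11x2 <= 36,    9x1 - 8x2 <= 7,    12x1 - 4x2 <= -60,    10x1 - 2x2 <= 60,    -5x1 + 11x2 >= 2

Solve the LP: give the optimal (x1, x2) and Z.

x1 = -43/8, x2 = -9/8, maximum Z = -69

Feasible corners and Z = 12x1 + 4x2:
  (-43/8, -9/8) → Z = -69
  (-17/2, -81/22) → Z = -1284/11
  (-163/28, -69/28) → Z = -558/7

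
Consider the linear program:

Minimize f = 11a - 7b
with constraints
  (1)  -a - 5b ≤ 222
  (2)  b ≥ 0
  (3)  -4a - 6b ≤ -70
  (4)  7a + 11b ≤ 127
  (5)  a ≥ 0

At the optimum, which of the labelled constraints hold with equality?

(3) and (4)

Corner points and f = 11a - 7b:
  (35/2, 0) → f = 385/2
  (127/7, 0) → f = 1397/7
  (4, 9) → f = -19

The minimum is at (4, 9). Substituting into each constraint, equality holds for (3) and (4); the remaining constraints have slack.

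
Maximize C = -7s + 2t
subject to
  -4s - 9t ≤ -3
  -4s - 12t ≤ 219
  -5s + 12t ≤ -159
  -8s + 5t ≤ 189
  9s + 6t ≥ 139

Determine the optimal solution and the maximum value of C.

s = 19, t = -16/3, maximum C = -431/3

Vertices and C = -7s + 2t:
  (669/4, -74) → C = -5275/4
  (411/19, -529/57) → C = -9689/57
  (19, -16/3) → C = -431/3
The feasible region is unbounded (it extends along (3, -1), (12, 5)), but C strictly decreases along every unbounded feasible direction, so there is no improving ray and the maximum is attained at a vertex.

The optimum lies where -5s + 12t = -159 and 9s + 6t = 139.
Solving simultaneously gives s = 19, t = -16/3.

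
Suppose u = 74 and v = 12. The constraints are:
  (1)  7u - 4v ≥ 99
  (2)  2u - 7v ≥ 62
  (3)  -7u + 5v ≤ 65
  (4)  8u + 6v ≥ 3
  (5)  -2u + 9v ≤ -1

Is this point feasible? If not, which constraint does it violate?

feasible

(1): 470 ≥ 99 ✓
(2): 64 ≥ 62 ✓
(3): -458 ≤ 65 ✓
(4): 664 ≥ 3 ✓
(5): -40 ≤ -1 ✓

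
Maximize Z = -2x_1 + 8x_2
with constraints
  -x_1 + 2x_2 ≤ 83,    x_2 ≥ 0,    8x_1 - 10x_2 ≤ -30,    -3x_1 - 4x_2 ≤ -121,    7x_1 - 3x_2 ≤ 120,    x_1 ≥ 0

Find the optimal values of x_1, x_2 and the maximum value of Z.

Corner points and Z = -2x_1 + 8x_2:
  (489/11, 701/11) → Z = 4630/11
  (0, 83/2) → Z = 332
  (545/31, 529/31) → Z = 3142/31
  (645/23, 585/23) → Z = 3390/23
  (0, 121/4) → Z = 242

x_1 = 489/11, x_2 = 701/11, maximum Z = 4630/11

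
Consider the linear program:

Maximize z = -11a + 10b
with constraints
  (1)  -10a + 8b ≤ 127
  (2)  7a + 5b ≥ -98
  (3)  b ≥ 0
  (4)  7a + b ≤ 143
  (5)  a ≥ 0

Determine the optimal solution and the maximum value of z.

a = 339/22, b = 773/22, maximum z = 4001/22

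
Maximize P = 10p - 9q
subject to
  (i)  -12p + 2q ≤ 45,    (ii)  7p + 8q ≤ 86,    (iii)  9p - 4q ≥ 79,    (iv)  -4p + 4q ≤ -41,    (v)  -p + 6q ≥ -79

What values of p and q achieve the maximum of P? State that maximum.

p = 574/25, q = -467/50, maximum P = 15683/50

Feasible corners and P = 10p - 9q:
  (56/5, 19/20) → P = 2069/20
  (574/25, -467/50) → P = 15683/50
  (38/5, -53/20) → P = 1997/20
  (79/25, -316/25) → P = 3634/25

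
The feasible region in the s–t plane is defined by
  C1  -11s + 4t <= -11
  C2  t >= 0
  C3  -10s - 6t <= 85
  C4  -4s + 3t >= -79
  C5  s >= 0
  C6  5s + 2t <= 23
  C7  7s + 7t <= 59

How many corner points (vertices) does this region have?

3

The feasible vertices (each the meet of two boundaries and inside every other half-plane) are:
  (1, 0)
  (19/7, 33/7)
  (23/5, 0)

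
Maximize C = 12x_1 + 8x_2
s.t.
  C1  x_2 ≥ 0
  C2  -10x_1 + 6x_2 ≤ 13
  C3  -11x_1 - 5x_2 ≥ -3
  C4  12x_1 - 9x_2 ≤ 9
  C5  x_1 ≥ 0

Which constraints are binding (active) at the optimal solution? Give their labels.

C3 and C5

Corner points and C = 12x_1 + 8x_2:
  (3/11, 0) → C = 36/11
  (0, 0) → C = 0
  (0, 3/5) → C = 24/5

The maximum is at (0, 3/5). Substituting into each constraint, equality holds for C3 and C5; the remaining constraints have slack.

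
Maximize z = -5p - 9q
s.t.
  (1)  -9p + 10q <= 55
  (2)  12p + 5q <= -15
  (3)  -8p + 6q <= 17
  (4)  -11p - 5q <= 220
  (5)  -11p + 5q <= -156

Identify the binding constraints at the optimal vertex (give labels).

(2) and (4)

Extreme points and z = -5p - 9q:
  (205, -495) → z = 3430
  (141/23, -2037/115) → z = 14808/115
  (-32/11, -188/5) → z = 19412/55

The maximum is at (205, -495). Substituting into each constraint, equality holds for (2) and (4); the remaining constraints have slack.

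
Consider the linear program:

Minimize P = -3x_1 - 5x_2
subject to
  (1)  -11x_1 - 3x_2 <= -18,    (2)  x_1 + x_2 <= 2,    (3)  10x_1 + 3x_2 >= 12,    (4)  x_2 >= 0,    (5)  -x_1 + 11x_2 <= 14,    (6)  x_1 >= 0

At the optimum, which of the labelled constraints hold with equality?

(1) and (2)

Vertices and P = -3x_1 - 5x_2:
  (3/2, 1/2) → P = -7
  (18/11, 0) → P = -54/11
  (2, 0) → P = -6

The minimum is at (3/2, 1/2). Substituting into each constraint, equality holds for (1) and (2); the remaining constraints have slack.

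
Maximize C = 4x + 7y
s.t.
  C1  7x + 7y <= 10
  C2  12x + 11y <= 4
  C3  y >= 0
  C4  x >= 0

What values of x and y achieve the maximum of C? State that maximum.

x = 0, y = 4/11, maximum C = 28/11

Feasible corners and C = 4x + 7y:
  (1/3, 0) → C = 4/3
  (0, 4/11) → C = 28/11
  (0, 0) → C = 0

The binding constraints are 12x + 11y = 4 and x = 0.
Solving simultaneously gives x = 0, y = 4/11.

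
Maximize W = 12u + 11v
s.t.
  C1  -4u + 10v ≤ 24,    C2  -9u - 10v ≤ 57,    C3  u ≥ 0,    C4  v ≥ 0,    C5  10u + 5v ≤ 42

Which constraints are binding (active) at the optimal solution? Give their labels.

C1 and C5

Extreme points and W = 12u + 11v:
  (0, 12/5) → W = 132/5
  (5/2, 17/5) → W = 337/5
  (0, 0) → W = 0
  (21/5, 0) → W = 252/5

The maximum is at (5/2, 17/5). Substituting into each constraint, equality holds for C1 and C5; the remaining constraints have slack.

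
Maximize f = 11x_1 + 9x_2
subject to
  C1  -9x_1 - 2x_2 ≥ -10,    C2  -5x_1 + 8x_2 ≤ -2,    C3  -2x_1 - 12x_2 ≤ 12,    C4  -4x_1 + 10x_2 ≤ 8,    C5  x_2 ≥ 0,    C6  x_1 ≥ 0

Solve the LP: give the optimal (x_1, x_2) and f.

x_1 = 42/41, x_2 = 16/41, maximum f = 606/41

Corner points and f = 11x_1 + 9x_2:
  (42/41, 16/41) → f = 606/41
  (10/9, 0) → f = 110/9
  (2/5, 0) → f = 22/5

At the optimal vertex, -9x_1 - 2x_2 = -10 and -5x_1 + 8x_2 = -2.
Solving simultaneously gives x_1 = 42/41, x_2 = 16/41.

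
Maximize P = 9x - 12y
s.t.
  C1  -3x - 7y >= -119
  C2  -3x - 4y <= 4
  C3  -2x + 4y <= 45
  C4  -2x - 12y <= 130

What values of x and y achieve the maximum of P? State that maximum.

x = 1169/11, y = -314/11, maximum P = 1299

Extreme points and P = 9x - 12y:
  (161/26, 373/26) → P = -3027/26
  (1169/11, -314/11) → P = 1299
  (-49/5, 127/20) → P = -822/5
  (118/7, -191/14) → P = 2208/7

The binding constraints are -3x - 7y = -119 and -2x - 12y = 130.
Solving simultaneously gives x = 1169/11, y = -314/11.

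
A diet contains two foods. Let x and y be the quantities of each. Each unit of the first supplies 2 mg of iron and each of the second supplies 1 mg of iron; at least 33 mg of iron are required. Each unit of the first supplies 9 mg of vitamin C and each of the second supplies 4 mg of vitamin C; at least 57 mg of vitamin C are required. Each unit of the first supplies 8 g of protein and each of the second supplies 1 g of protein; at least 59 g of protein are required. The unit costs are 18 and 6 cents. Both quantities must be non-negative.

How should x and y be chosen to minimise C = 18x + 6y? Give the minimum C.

Feasible corners and C = 18x + 6y:
  (0, 59) → C = 354
  (33/2, 0) → C = 297
  (13/3, 73/3) → C = 224
The feasible region is unbounded (it extends along (0, 1), (1, 0)), but C strictly increases along every unbounded feasible direction, so there is no improving ray and the minimum is attained at a vertex.

x = 13/3, y = 73/3, minimum C = 224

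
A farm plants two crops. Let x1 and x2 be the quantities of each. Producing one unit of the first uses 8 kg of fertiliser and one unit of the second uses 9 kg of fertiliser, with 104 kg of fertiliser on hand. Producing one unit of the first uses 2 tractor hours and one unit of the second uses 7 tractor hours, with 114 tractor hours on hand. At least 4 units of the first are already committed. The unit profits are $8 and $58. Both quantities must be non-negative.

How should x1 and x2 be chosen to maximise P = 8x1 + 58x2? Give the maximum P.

x1 = 4, x2 = 8, maximum P = 496

Extreme points and P = 8x1 + 58x2:
  (13, 0) → P = 104
  (4, 0) → P = 32
  (4, 8) → P = 496

The optimum lies where 8x1 + 9x2 = 104 and x1 = 4.
Solving simultaneously gives x1 = 4, x2 = 8.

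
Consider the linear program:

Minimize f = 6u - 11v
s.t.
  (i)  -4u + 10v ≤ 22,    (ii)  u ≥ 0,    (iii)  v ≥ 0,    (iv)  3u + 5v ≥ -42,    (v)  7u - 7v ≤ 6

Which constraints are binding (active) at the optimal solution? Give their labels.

Vertices and f = 6u - 11v:
  (0, 11/5) → f = -121/5
  (107/21, 89/21) → f = -337/21
  (0, 0) → f = 0
  (6/7, 0) → f = 36/7

The minimum is at (0, 11/5). Substituting into each constraint, equality holds for (i) and (ii); the remaining constraints have slack.

(i) and (ii)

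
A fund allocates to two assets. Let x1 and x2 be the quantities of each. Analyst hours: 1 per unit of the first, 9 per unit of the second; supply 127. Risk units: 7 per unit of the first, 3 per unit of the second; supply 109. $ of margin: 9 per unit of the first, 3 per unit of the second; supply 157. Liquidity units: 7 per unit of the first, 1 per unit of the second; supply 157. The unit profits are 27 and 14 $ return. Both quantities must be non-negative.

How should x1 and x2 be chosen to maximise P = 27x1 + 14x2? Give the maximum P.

The optimum lies where x1 + 9x2 = 127 and 7x1 + 3x2 = 109.
Solving simultaneously gives x1 = 10, x2 = 13.

x1 = 10, x2 = 13, maximum P = 452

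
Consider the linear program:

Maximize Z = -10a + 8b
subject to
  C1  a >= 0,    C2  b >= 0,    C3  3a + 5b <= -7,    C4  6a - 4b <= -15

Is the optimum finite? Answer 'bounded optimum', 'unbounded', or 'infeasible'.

The boundaries a = 0 and 6a - 4b = -15 meet at (0, 15/4), but that point violates 3a + 5b ≤ -7. Every candidate vertex is excluded by some other constraint, so the feasible region is empty.

infeasible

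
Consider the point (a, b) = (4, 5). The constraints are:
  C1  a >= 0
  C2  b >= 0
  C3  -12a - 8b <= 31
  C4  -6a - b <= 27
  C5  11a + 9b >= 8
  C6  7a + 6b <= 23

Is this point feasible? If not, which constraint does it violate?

not feasible — violates C6

Constraint C6: 7a + 6b = 58, which is not ≤ 23. All other constraints are satisfied.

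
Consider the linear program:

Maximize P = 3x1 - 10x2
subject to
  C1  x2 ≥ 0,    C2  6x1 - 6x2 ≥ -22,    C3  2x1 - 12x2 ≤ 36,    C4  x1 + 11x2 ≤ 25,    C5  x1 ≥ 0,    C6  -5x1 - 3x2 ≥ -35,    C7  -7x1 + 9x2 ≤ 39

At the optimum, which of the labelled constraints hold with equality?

Feasible corners and P = 3x1 - 10x2:
  (0, 0) → P = 0
  (7, 0) → P = 21
  (0, 25/11) → P = -250/11
  (155/26, 45/26) → P = 15/26

The maximum is at (7, 0). Substituting into each constraint, equality holds for C1 and C6; the remaining constraints have slack.

C1 and C6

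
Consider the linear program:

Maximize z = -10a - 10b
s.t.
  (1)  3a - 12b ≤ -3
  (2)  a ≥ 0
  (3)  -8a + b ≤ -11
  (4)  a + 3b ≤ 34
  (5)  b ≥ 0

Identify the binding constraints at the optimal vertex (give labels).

(1) and (3)

Corner points and z = -10a - 10b:
  (45/31, 19/31) → z = -640/31
  (19, 5) → z = -240
  (67/25, 261/25) → z = -656/5

The maximum is at (45/31, 19/31). Substituting into each constraint, equality holds for (1) and (3); the remaining constraints have slack.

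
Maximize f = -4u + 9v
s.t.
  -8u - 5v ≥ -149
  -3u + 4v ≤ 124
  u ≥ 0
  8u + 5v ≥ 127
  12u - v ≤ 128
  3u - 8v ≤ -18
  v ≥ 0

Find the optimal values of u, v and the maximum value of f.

u = 0, v = 149/5, maximum f = 1341/5

Feasible corners and f = -4u + 9v:
  (0, 149/5) → f = 1341/5
  (789/68, 191/17) → f = 930/17
  (0, 127/5) → f = 1143/5
  (767/68, 125/17) → f = 358/17

The binding constraints are -8u - 5v = -149 and u = 0.
Solving simultaneously gives u = 0, v = 149/5.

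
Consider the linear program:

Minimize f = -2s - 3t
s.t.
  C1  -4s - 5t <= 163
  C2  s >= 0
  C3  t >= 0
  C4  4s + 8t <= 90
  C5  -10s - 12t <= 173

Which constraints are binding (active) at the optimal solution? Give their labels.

Vertices and f = -2s - 3t:
  (0, 0) → f = 0
  (0, 45/4) → f = -135/4
  (45/2, 0) → f = -45

The minimum is at (45/2, 0). Substituting into each constraint, equality holds for C3 and C4; the remaining constraints have slack.

C3 and C4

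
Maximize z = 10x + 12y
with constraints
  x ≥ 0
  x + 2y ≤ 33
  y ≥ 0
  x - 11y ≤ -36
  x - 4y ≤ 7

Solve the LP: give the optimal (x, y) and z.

Corner points and z = 10x + 12y:
  (0, 33/2) → z = 198
  (0, 36/11) → z = 432/11
  (291/13, 69/13) → z = 3738/13

x = 291/13, y = 69/13, maximum z = 3738/13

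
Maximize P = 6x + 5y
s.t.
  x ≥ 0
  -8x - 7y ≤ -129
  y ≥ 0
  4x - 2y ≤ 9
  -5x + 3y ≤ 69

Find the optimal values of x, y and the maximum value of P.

x = 165/2, y = 321/2, maximum P = 2595/2

Feasible corners and P = 6x + 5y:
  (0, 129/7) → P = 645/7
  (0, 23) → P = 115
  (321/44, 111/11) → P = 2073/22
  (165/2, 321/2) → P = 2595/2

The optimum lies where 4x - 2y = 9 and -5x + 3y = 69.
Solving simultaneously gives x = 165/2, y = 321/2.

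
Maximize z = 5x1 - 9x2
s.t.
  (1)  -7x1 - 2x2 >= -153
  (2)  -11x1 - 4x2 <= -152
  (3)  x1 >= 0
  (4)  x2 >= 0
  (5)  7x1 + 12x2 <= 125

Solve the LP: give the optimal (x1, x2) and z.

x1 = 125/7, x2 = 0, maximum z = 625/7

The optimum lies where x2 = 0 and 7x1 + 12x2 = 125.
Solving simultaneously gives x1 = 125/7, x2 = 0.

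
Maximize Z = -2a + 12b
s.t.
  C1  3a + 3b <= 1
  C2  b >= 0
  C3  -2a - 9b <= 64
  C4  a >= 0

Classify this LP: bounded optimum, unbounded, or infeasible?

bounded optimum

Extreme points and Z = -2a + 12b:
  (1/3, 0) → Z = -2/3
  (0, 1/3) → Z = 4
  (0, 0) → Z = 0
The feasible region has finitely many vertices and no improving ray; the maximum is 4 at (0, 1/3).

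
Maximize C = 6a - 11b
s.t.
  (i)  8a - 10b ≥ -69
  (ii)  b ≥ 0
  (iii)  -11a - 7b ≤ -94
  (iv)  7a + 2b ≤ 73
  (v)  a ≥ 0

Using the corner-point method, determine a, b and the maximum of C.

Corner points and C = 6a - 11b:
  (457/166, 1511/166) → C = -13879/166
  (296/43, 1067/86) → C = -8185/86
  (94/11, 0) → C = 564/11
  (73/7, 0) → C = 438/7

The optimum lies where b = 0 and 7a + 2b = 73.
Solving simultaneously gives a = 73/7, b = 0.

a = 73/7, b = 0, maximum C = 438/7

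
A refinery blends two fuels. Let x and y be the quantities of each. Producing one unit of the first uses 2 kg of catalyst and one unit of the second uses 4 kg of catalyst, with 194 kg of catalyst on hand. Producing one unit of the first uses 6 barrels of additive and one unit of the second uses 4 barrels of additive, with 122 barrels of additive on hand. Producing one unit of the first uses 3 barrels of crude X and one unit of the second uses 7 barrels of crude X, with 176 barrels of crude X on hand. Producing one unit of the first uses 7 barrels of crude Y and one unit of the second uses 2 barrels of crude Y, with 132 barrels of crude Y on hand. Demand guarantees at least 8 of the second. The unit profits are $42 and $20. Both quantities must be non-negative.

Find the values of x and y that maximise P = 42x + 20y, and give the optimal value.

x = 15, y = 8, maximum P = 790

Vertices and P = 42x + 20y:
  (0, 176/7) → P = 3520/7
  (0, 8) → P = 160
  (5, 23) → P = 670
  (15, 8) → P = 790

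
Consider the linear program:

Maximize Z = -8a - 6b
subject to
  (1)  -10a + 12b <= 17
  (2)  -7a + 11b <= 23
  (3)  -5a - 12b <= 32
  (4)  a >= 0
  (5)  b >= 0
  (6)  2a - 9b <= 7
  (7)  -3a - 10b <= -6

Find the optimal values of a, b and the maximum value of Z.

a = 0, b = 3/5, maximum Z = -18/5

Extreme points and Z = -8a - 6b:
  (89/26, 111/26) → Z = -53
  (0, 17/12) → Z = -17/2
  (0, 3/5) → Z = -18/5
  (7/2, 0) → Z = -28
  (2, 0) → Z = -16
The feasible region is unbounded (it extends along (11, 7), (9, 2)), but Z strictly decreases along every unbounded feasible direction, so there is no improving ray and the maximum is attained at a vertex.

The binding constraints are a = 0 and -3a - 10b = -6.
Solving simultaneously gives a = 0, b = 3/5.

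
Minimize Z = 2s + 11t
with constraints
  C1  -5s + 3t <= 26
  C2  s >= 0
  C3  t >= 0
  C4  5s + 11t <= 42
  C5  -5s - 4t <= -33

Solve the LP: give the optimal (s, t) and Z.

s = 33/5, t = 0, minimum Z = 66/5

Extreme points and Z = 2s + 11t:
  (42/5, 0) → Z = 84/5
  (33/5, 0) → Z = 66/5
  (39/7, 9/7) → Z = 177/7

The binding constraints are t = 0 and -5s - 4t = -33.
Solving simultaneously gives s = 33/5, t = 0.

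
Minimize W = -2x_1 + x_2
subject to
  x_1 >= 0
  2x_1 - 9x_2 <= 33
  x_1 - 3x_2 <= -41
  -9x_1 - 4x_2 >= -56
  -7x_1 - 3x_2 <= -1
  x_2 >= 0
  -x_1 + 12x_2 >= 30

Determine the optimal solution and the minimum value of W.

x_1 = 4/31, x_2 = 425/31, minimum W = 417/31

Corner points and W = -2x_1 + x_2:
  (0, 41/3) → W = 41/3
  (0, 14) → W = 14
  (4/31, 425/31) → W = 417/31

The binding constraints are x_1 - 3x_2 = -41 and -9x_1 - 4x_2 = -56.
Solving simultaneously gives x_1 = 4/31, x_2 = 425/31.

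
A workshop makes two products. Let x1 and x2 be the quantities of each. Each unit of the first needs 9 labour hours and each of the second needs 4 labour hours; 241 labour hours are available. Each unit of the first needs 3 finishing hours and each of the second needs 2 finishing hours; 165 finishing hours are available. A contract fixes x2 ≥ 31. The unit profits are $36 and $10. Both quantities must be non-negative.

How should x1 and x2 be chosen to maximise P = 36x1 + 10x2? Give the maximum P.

x1 = 13, x2 = 31, maximum P = 778

Extreme points and P = 36x1 + 10x2:
  (0, 241/4) → P = 1205/2
  (0, 31) → P = 310
  (13, 31) → P = 778

At the optimal vertex, 9x1 + 4x2 = 241 and x2 = 31.
Solving simultaneously gives x1 = 13, x2 = 31.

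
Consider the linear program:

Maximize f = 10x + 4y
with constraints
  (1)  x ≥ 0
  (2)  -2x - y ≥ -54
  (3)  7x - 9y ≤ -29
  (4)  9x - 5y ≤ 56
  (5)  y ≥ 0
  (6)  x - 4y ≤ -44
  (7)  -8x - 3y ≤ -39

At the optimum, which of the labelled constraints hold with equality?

(2) and (4)

Feasible corners and f = 10x + 4y:
  (0, 54) → f = 216
  (0, 13) → f = 52
  (326/19, 374/19) → f = 4756/19
  (444/31, 452/31) → f = 6248/31
  (24/35, 391/35) → f = 1804/35

The maximum is at (326/19, 374/19). Substituting into each constraint, equality holds for (2) and (4); the remaining constraints have slack.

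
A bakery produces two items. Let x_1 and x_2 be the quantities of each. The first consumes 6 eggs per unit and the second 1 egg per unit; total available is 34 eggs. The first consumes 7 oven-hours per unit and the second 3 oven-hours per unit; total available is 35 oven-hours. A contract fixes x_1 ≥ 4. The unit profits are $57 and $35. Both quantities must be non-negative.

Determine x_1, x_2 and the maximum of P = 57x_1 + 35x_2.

x_1 = 4, x_2 = 7/3, maximum P = 929/3

Feasible corners and P = 57x_1 + 35x_2:
  (5, 0) → P = 285
  (4, 0) → P = 228
  (4, 7/3) → P = 929/3

At the optimal vertex, 7x_1 + 3x_2 = 35 and x_1 = 4.
Solving simultaneously gives x_1 = 4, x_2 = 7/3.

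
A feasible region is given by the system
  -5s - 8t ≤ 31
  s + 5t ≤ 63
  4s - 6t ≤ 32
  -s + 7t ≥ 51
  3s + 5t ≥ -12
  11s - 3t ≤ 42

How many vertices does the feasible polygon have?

Pairwise boundary intersections that survive every other constraint:
  (-75/2, 201/10)
  (399/58, 651/58)
  (-339/26, 141/26)
  (447/74, 603/74)

4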